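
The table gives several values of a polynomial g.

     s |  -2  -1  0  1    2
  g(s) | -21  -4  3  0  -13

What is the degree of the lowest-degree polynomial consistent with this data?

Forward differences of the values at s = -2, -1, 0, 1, 2:
  g  : -21  -4  3  0  -13
  Δ  : 17  7  -3  -13
  Δ^2: -10  -10  -10
  Δ^3: 0  0
  Δ^4: 0
The second differences are constant (-10) and nonzero, while all higher differences vanish, so the minimal degree is 2.

2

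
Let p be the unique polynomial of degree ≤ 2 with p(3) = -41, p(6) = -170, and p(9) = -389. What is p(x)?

Write p(x) = ax^2 + bx + c. Substituting each data point gives a linear system:
  9a + 3b + c = -41
  36a + 6b + c = -170
  81a + 9b + c = -389
Solving the system yields a = -5, b = 2, c = -2.
So p(x) = -5x² + 2x - 2.
Check: p(6) = -170. ✓

p(x) = -5x^2 + 2x - 2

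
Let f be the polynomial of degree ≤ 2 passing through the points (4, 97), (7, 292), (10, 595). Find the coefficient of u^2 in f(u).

6

Write f(u) = au^2 + bu + c. Substituting each data point gives a linear system:
  16a + 4b + c = 97
  49a + 7b + c = 292
  100a + 10b + c = 595
Solving the system yields a = 6, b = -1, c = 5.
So f(u) = 6u^2 - u + 5.
The leading coefficient is 6.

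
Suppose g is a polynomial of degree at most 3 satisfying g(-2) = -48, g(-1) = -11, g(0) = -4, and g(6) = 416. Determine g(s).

Using the Lagrange interpolation formula with nodes -2, -1, 0, 6:
  L_0(s) = (s + 1)s(s - 6) / -16
  L_1(s) = (s + 2)s(s - 6) / 7
  L_2(s) = (s + 2)(s + 1)(s - 6) / -12
  L_3(s) = (s + 2)(s + 1)s / 336
Then g(s) = -48·L_0(s) - 11·L_1(s) - 4·L_2(s) + 416·L_3(s).
Expanding and collecting terms gives g(s) = 3s³ - 6s² - 2s - 4.
Check: g(-2) = -48. ✓

g(s) = 3s^3 - 6s^2 - 2s - 4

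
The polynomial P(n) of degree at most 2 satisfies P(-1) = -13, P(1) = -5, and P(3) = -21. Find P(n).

P(n) = -3n^2 + 4n - 6

Write P(n) = an^2 + bn + c. Substituting each data point gives a linear system:
  a - b + c = -13
  a + b + c = -5
  9a + 3b + c = -21
Solving the system yields a = -3, b = 4, c = -6.
So P(n) = -3n² + 4n - 6.
Check: P(-1) = -13. ✓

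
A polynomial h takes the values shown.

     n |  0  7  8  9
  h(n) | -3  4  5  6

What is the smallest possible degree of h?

Divided differences on the nodes 0, 7, 8, 9:
  order 0: -3  4  5  6
  order 1: 1  1  1
  order 2: 0  0
  order 3: 0
The order-1 divided differences are all 1 (nonzero) and every higher order vanishes, so the data lies on a polynomial of degree exactly 1.

1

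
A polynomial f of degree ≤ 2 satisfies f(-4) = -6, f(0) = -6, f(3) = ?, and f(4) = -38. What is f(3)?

The 3 known points determine the degree-2 polynomial uniquely.
Write f(n) = an^2 + bn + c. Substituting each data point gives a linear system:
  16a - 4b + c = -6
  c = -6
  16a + 4b + c = -38
Solving the system yields a = -1, b = -4, c = -6.
So f(n) = -n^2 - 4n - 6.
Then f(3) = -27.

-27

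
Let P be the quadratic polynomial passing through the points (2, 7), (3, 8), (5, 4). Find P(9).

-28

Using the Lagrange interpolation formula with nodes 2, 3, 5:
  L_0(t) = (t - 3)(t - 5) / 3
  L_1(t) = (t - 2)(t - 5) / -2
  L_2(t) = (t - 2)(t - 3) / 6
Then P(t) = 7·L_0(t) + 8·L_1(t) + 4·L_2(t).
Expanding and collecting terms gives P(t) = -t² + 6t - 1.
Evaluating at t = 9: P(9) = -28.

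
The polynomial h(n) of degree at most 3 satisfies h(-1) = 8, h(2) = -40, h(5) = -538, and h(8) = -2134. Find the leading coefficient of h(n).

Write h(n) = an^3 + bn^2 + cn + d. Substituting each data point gives a linear system:
  -a + b - c + d = 8
  8a + 4b + 2c + d = -40
  125a + 25b + 5c + d = -538
  512a + 64b + 8c + d = -2134
Solving the system yields a = -4, b = -1, c = -3, d = 2.
So h(n) = -4n^3 - n^2 - 3n + 2.
The leading coefficient is -4.

-4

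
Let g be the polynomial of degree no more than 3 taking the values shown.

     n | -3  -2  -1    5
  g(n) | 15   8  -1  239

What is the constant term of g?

Write g(n) = an^3 + bn^2 + cn + d. Substituting each data point gives a linear system:
  -27a + 9b - 3c + d = 15
  -8a + 4b - 2c + d = 8
  -a + b - c + d = -1
  125a + 25b + 5c + d = 239
Solving the system yields a = 1, b = 5, c = -1, d = -6.
So g(n) = n^3 + 5n^2 - n - 6.
The constant term is -6.

-6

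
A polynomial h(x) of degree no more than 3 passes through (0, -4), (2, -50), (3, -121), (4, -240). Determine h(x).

h(x) = -2x^3 - 6x^2 - 3x - 4

Write h(x) = ax^3 + bx^2 + cx + d. Substituting each data point gives a linear system:
  d = -4
  8a + 4b + 2c + d = -50
  27a + 9b + 3c + d = -121
  64a + 16b + 4c + d = -240
Solving the system yields a = -2, b = -6, c = -3, d = -4.
So h(x) = -2x^3 - 6x^2 - 3x - 4.
Check: h(4) = -240. ✓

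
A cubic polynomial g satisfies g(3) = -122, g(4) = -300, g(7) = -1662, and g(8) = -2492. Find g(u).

g(u) = -5u^3 + u^2 + 4

Using the Lagrange interpolation formula with nodes 3, 4, 7, 8:
  L_0(u) = (u - 4)(u - 7)(u - 8) / -20
  L_1(u) = (u - 3)(u - 7)(u - 8) / 12
  L_2(u) = (u - 3)(u - 4)(u - 8) / -12
  L_3(u) = (u - 3)(u - 4)(u - 7) / 20
Then g(u) = -122·L_0(u) - 300·L_1(u) - 1662·L_2(u) - 2492·L_3(u).
Expanding and collecting terms gives g(u) = -5u^3 + u^2 + 4.
Check: g(4) = -300. ✓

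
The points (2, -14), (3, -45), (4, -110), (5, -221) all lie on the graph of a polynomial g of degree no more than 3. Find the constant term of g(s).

-6

Write g(s) = as^3 + bs^2 + cs + d. Substituting each data point gives a linear system:
  8a + 4b + 2c + d = -14
  27a + 9b + 3c + d = -45
  64a + 16b + 4c + d = -110
  125a + 25b + 5c + d = -221
Solving the system yields a = -2, b = 1, c = 2, d = -6.
So g(s) = -2s^3 + s^2 + 2s - 6.
The constant term is -6.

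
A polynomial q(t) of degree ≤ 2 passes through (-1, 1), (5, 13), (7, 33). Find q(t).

Using the Lagrange interpolation formula with nodes -1, 5, 7:
  L_0(t) = (t - 5)(t - 7) / 48
  L_1(t) = (t + 1)(t - 7) / -12
  L_2(t) = (t + 1)(t - 5) / 16
Then q(t) = 1·L_0(t) + 13·L_1(t) + 33·L_2(t).
Expanding and collecting terms gives q(t) = t^2 - 2t - 2.
Check: q(-1) = 1. ✓

q(t) = t^2 - 2t - 2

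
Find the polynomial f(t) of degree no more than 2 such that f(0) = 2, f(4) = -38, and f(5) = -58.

f(t) = -2t^2 - 2t + 2

Write f(t) = at^2 + bt + c. Substituting each data point gives a linear system:
  c = 2
  16a + 4b + c = -38
  25a + 5b + c = -58
Solving the system yields a = -2, b = -2, c = 2.
So f(t) = -2t² - 2t + 2.
Check: f(4) = -38. ✓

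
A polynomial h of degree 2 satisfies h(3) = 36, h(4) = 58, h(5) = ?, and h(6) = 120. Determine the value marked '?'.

86

The 3 known points determine the degree-2 polynomial uniquely.
Write h(x) = ax^2 + bx + c. Substituting each data point gives a linear system:
  9a + 3b + c = 36
  16a + 4b + c = 58
  36a + 6b + c = 120
Solving the system yields a = 3, b = 1, c = 6.
So h(x) = 3x² + x + 6.
Then h(5) = 86.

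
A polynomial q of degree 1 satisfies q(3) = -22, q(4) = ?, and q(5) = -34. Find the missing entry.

The 2 known points determine the degree-1 polynomial uniquely.
Write q(x) = ax + b. Substituting each data point gives a linear system:
  3a + b = -22
  5a + b = -34
Solving the system yields a = -6, b = -4.
So q(x) = -6x - 4.
Then q(4) = -28.

-28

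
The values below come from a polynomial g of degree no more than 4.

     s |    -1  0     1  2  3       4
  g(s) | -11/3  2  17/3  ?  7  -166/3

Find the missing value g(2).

40/3

The 5 known points determine the degree-4 polynomial uniquely.
Write g(s) = as^4 + bs^3 + cs^2 + ds + e. Substituting each data point gives a linear system:
  a - b + c - d + e = -11/3
  e = 2
  a + b + c + d + e = 17/3
  81a + 27b + 9c + 3d + e = 7
  256a + 64b + 16c + 4d + e = -166/3
Solving the system yields a = -1, b = 3, c = 0, d = 5/3, e = 2.
So g(s) = -s^4 + 3s^3 + (5/3)s + 2.
Then g(2) = 40/3.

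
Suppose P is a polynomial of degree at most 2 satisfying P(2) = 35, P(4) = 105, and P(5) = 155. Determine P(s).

Using the Lagrange interpolation formula with nodes 2, 4, 5:
  L_0(s) = (s - 4)(s - 5) / 6
  L_1(s) = (s - 2)(s - 5) / -2
  L_2(s) = (s - 2)(s - 4) / 3
Then P(s) = 35·L_0(s) + 105·L_1(s) + 155·L_2(s).
Expanding and collecting terms gives P(s) = 5s² + 5s + 5.
Check: P(5) = 155. ✓

P(s) = 5s^2 + 5s + 5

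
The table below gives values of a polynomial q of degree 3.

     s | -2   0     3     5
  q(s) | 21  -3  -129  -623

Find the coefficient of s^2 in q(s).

Write q(s) = as^3 + bs^2 + cs + d. Substituting each data point gives a linear system:
  -8a + 4b - 2c + d = 21
  d = -3
  27a + 9b + 3c + d = -129
  125a + 25b + 5c + d = -623
Solving the system yields a = -5, b = -1, c = 6, d = -3.
So q(s) = -5s^3 - s^2 + 6s - 3.
The coefficient of s^2 is -1.

-1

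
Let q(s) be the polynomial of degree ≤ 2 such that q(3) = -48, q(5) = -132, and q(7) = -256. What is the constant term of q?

Write q(s) = as^2 + bs + c. Substituting each data point gives a linear system:
  9a + 3b + c = -48
  25a + 5b + c = -132
  49a + 7b + c = -256
Solving the system yields a = -5, b = -2, c = 3.
So q(s) = -5s^2 - 2s + 3.
The constant term is 3.

3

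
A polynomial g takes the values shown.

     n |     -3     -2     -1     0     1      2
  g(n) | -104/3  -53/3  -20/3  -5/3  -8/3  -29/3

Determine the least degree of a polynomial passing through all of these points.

2

Forward differences of the values at n = -3, -2, -1, 0, 1, 2:
  g  : -104/3  -53/3  -20/3  -5/3  -8/3  -29/3
  Δ  : 17  11  5  -1  -7
  Δ^2: -6  -6  -6  -6
  Δ^3: 0  0  0
  Δ^4: 0  0
  Δ^5: 0
The second differences are constant (-6) and nonzero, while all higher differences vanish, so the minimal degree is 2.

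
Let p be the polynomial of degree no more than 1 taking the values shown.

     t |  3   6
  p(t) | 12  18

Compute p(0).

Write p(t) = at + b. Substituting each data point gives a linear system:
  3a + b = 12
  6a + b = 18
Solving the system yields a = 2, b = 6.
So p(t) = 2t + 6.
Then p(0) = 6.

6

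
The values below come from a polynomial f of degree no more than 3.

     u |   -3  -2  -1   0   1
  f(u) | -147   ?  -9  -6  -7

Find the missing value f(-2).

-46

The 4 known points determine the degree-3 polynomial uniquely.
Write f(u) = au^3 + bu^2 + cu + d. Substituting each data point gives a linear system:
  -27a + 9b - 3c + d = -147
  -a + b - c + d = -9
  d = -6
  a + b + c + d = -7
Solving the system yields a = 5, b = -2, c = -4, d = -6.
So f(u) = 5u³ - 2u² - 4u - 6.
Then f(-2) = -46.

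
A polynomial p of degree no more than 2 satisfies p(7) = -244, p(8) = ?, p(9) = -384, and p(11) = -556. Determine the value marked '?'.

-310

The 3 known points determine the degree-2 polynomial uniquely.
Write p(x) = ax^2 + bx + c. Substituting each data point gives a linear system:
  49a + 7b + c = -244
  81a + 9b + c = -384
  121a + 11b + c = -556
Solving the system yields a = -4, b = -6, c = -6.
So p(x) = -4x^2 - 6x - 6.
Then p(8) = -310.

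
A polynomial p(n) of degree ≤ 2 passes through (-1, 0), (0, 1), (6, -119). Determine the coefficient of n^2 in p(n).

Write p(n) = an^2 + bn + c. Substituting each data point gives a linear system:
  a - b + c = 0
  c = 1
  36a + 6b + c = -119
Solving the system yields a = -3, b = -2, c = 1.
So p(n) = -3n^2 - 2n + 1.
The leading coefficient is -3.

-3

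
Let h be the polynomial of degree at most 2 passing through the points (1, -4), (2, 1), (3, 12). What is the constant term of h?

Write h(x) = ax^2 + bx + c. Substituting each data point gives a linear system:
  a + b + c = -4
  4a + 2b + c = 1
  9a + 3b + c = 12
Solving the system yields a = 3, b = -4, c = -3.
So h(x) = 3x² - 4x - 3.
The constant term is -3.

-3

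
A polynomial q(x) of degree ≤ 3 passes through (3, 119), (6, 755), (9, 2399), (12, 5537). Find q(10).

Write q(x) = ax^3 + bx^2 + cx + d. Substituting each data point gives a linear system:
  27a + 9b + 3c + d = 119
  216a + 36b + 6c + d = 755
  729a + 81b + 9c + d = 2399
  1728a + 144b + 12c + d = 5537
Solving the system yields a = 3, b = 2, c = 5, d = 5.
So q(x) = 3x^3 + 2x^2 + 5x + 5.
Then q(10) = 3255.

3255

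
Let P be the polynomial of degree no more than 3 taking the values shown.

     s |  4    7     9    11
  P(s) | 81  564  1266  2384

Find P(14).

5051

Using the Lagrange interpolation formula with nodes 4, 7, 9, 11:
  L_0(s) = (s - 7)(s - 9)(s - 11) / -105
  L_1(s) = (s - 4)(s - 9)(s - 11) / 24
  L_2(s) = (s - 4)(s - 7)(s - 11) / -20
  L_3(s) = (s - 4)(s - 7)(s - 9) / 56
Then P(s) = 81·L_0(s) + 564·L_1(s) + 1266·L_2(s) + 2384·L_3(s).
Expanding and collecting terms gives P(s) = 2s^3 - 2s^2 - 3s - 3.
Evaluating at s = 14: P(14) = 5051.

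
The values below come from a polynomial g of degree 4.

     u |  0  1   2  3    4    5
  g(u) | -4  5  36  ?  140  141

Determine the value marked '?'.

The 5 known points determine the degree-4 polynomial uniquely.
Write g(u) = au^4 + bu^3 + cu^2 + du + e. Substituting each data point gives a linear system:
  e = -4
  a + b + c + d + e = 5
  16a + 8b + 4c + 2d + e = 36
  256a + 64b + 16c + 4d + e = 140
  625a + 125b + 25c + 5d + e = 141
Solving the system yields a = -1, b = 6, c = 0, d = 4, e = -4.
So g(u) = -u^4 + 6u^3 + 4u - 4.
Then g(3) = 89.

89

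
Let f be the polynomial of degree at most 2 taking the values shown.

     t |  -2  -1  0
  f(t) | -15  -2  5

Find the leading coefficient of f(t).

Write f(t) = at^2 + bt + c. Substituting each data point gives a linear system:
  4a - 2b + c = -15
  a - b + c = -2
  c = 5
Solving the system yields a = -3, b = 4, c = 5.
So f(t) = -3t^2 + 4t + 5.
The leading coefficient is -3.

-3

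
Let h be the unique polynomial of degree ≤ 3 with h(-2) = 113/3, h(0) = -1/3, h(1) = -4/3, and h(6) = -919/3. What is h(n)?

h(n) = -2n^3 + 4n^2 - 3n - 1/3

Write h(n) = an^3 + bn^2 + cn + d. Substituting each data point gives a linear system:
  -8a + 4b - 2c + d = 113/3
  d = -1/3
  a + b + c + d = -4/3
  216a + 36b + 6c + d = -919/3
Solving the system yields a = -2, b = 4, c = -3, d = -1/3.
So h(n) = -2n³ + 4n² - 3n - 1/3.
Check: h(0) = -1/3. ✓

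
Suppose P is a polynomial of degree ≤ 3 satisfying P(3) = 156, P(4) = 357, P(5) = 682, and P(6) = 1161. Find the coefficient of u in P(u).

2

Write P(u) = au^3 + bu^2 + cu + d. Substituting each data point gives a linear system:
  27a + 9b + 3c + d = 156
  64a + 16b + 4c + d = 357
  125a + 25b + 5c + d = 682
  216a + 36b + 6c + d = 1161
Solving the system yields a = 5, b = 2, c = 2, d = -3.
So P(u) = 5u³ + 2u² + 2u - 3.
The coefficient of u is 2.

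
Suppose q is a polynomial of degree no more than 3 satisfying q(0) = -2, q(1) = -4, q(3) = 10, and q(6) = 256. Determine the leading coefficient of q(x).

2

Write q(x) = ax^3 + bx^2 + cx + d. Substituting each data point gives a linear system:
  d = -2
  a + b + c + d = -4
  27a + 9b + 3c + d = 10
  216a + 36b + 6c + d = 256
Solving the system yields a = 2, b = -5, c = 1, d = -2.
So q(x) = 2x³ - 5x² + x - 2.
The leading coefficient is 2.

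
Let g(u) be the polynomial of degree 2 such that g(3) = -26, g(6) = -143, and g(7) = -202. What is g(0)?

Using the Lagrange interpolation formula with nodes 3, 6, 7:
  L_0(u) = (u - 6)(u - 7) / 12
  L_1(u) = (u - 3)(u - 7) / -3
  L_2(u) = (u - 3)(u - 6) / 4
Then g(u) = -26·L_0(u) - 143·L_1(u) - 202·L_2(u).
Expanding and collecting terms gives g(u) = -5u^2 + 6u + 1.
Evaluating at u = 0: g(0) = 1.

1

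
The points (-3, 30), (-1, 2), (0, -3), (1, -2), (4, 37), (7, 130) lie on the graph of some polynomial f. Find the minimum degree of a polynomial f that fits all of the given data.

Divided differences on the nodes -3, -1, 0, 1, 4, 7:
  order 0: 30  2  -3  -2  37  130
  order 1: -14  -5  1  13  31
  order 2: 3  3  3  3
  order 3: 0  0  0
  order 4: 0  0
  order 5: 0
The order-2 divided differences are all 3 (nonzero) and every higher order vanishes, so the data lies on a polynomial of degree exactly 2.

2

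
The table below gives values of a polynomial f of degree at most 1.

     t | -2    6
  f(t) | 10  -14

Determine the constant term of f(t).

4

Write f(t) = at + b. Substituting each data point gives a linear system:
  -2a + b = 10
  6a + b = -14
Solving the system yields a = -3, b = 4.
So f(t) = -3t + 4.
The constant term is 4.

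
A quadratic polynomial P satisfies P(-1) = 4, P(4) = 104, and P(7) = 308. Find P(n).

P(n) = 6n^2 + 2n

Write P(n) = an^2 + bn + c. Substituting each data point gives a linear system:
  a - b + c = 4
  16a + 4b + c = 104
  49a + 7b + c = 308
Solving the system yields a = 6, b = 2, c = 0.
So P(n) = 6n² + 2n.
Check: P(7) = 308. ✓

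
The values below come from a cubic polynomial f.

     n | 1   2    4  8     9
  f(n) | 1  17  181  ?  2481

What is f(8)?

1709

The 4 known points determine the degree-3 polynomial uniquely.
Write f(n) = an^3 + bn^2 + cn + d. Substituting each data point gives a linear system:
  a + b + c + d = 1
  8a + 4b + 2c + d = 17
  64a + 16b + 4c + d = 181
  729a + 81b + 9c + d = 2481
Solving the system yields a = 4, b = -6, c = 6, d = -3.
So f(n) = 4n^3 - 6n^2 + 6n - 3.
Then f(8) = 1709.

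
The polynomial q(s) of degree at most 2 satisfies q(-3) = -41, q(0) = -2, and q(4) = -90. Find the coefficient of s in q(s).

-2

Write q(s) = as^2 + bs + c. Substituting each data point gives a linear system:
  9a - 3b + c = -41
  c = -2
  16a + 4b + c = -90
Solving the system yields a = -5, b = -2, c = -2.
So q(s) = -5s^2 - 2s - 2.
The coefficient of s is -2.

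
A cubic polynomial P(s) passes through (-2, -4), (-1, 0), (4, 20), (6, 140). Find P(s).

P(s) = s^3 - s^2 - 6s - 4

Write P(s) = as^3 + bs^2 + cs + d. Substituting each data point gives a linear system:
  -8a + 4b - 2c + d = -4
  -a + b - c + d = 0
  64a + 16b + 4c + d = 20
  216a + 36b + 6c + d = 140
Solving the system yields a = 1, b = -1, c = -6, d = -4.
So P(s) = s³ - s² - 6s - 4.
Check: P(4) = 20. ✓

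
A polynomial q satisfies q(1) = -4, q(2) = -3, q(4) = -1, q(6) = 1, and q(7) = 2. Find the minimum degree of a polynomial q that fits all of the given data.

Divided differences on the nodes 1, 2, 4, 6, 7:
  order 0: -4  -3  -1  1  2
  order 1: 1  1  1  1
  order 2: 0  0  0
  order 3: 0  0
  order 4: 0
The order-1 divided differences are all 1 (nonzero) and every higher order vanishes, so the data lies on a polynomial of degree exactly 1.

1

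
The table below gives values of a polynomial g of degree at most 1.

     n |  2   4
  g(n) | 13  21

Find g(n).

g(n) = 4n + 5

Write g(n) = an + b. Substituting each data point gives a linear system:
  2a + b = 13
  4a + b = 21
Solving the system yields a = 4, b = 5.
So g(n) = 4n + 5.
Check: g(2) = 13. ✓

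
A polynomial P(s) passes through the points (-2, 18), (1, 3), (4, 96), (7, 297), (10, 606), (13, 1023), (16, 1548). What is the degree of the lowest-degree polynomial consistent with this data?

Forward differences of the values at s = -2, 1, 4, 7, 10, 13, 16:
  P  : 18  3  96  297  606  1023  1548
  Δ  : -15  93  201  309  417  525
  Δ^2: 108  108  108  108  108
  Δ^3: 0  0  0  0
  Δ^4: 0  0  0
  Δ^5: 0  0
  Δ^6: 0
The second differences are constant (108) and nonzero, while all higher differences vanish, so the minimal degree is 2.

2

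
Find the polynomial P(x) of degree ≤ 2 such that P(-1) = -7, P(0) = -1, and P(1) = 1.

P(x) = -2x^2 + 4x - 1

Write P(x) = ax^2 + bx + c. Substituting each data point gives a linear system:
  a - b + c = -7
  c = -1
  a + b + c = 1
Solving the system yields a = -2, b = 4, c = -1.
So P(x) = -2x² + 4x - 1.
Check: P(1) = 1. ✓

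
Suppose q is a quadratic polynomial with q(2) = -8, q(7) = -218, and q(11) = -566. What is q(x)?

Write q(x) = ax^2 + bx + c. Substituting each data point gives a linear system:
  4a + 2b + c = -8
  49a + 7b + c = -218
  121a + 11b + c = -566
Solving the system yields a = -5, b = 3, c = 6.
So q(x) = -5x^2 + 3x + 6.
Check: q(7) = -218. ✓

q(x) = -5x^2 + 3x + 6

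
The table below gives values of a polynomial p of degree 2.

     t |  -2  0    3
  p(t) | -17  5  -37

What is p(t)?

Write p(t) = at^2 + bt + c. Substituting each data point gives a linear system:
  4a - 2b + c = -17
  c = 5
  9a + 3b + c = -37
Solving the system yields a = -5, b = 1, c = 5.
So p(t) = -5t² + t + 5.
Check: p(0) = 5. ✓

p(t) = -5t^2 + t + 5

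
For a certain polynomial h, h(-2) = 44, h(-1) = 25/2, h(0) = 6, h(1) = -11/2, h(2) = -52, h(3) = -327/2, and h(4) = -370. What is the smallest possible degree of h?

Forward differences of the values at n = -2, -1, 0, 1, 2, 3, 4:
  h  : 44  25/2  6  -11/2  -52  -327/2  -370
  Δ  : -63/2  -13/2  -23/2  -93/2  -223/2  -413/2
  Δ^2: 25  -5  -35  -65  -95
  Δ^3: -30  -30  -30  -30
  Δ^4: 0  0  0
  Δ^5: 0  0
  Δ^6: 0
The third differences are constant (-30) and nonzero, while all higher differences vanish, so the minimal degree is 3.

3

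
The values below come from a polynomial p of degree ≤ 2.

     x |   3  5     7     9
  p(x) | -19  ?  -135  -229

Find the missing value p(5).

-65

The 3 known points determine the degree-2 polynomial uniquely.
Write p(x) = ax^2 + bx + c. Substituting each data point gives a linear system:
  9a + 3b + c = -19
  49a + 7b + c = -135
  81a + 9b + c = -229
Solving the system yields a = -3, b = 1, c = 5.
So p(x) = -3x^2 + x + 5.
Then p(5) = -65.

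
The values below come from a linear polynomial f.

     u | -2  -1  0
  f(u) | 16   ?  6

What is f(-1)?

11

The 2 known points determine the degree-1 polynomial uniquely.
Write f(u) = au + b. Substituting each data point gives a linear system:
  -2a + b = 16
  b = 6
Solving the system yields a = -5, b = 6.
So f(u) = -5u + 6.
Then f(-1) = 11.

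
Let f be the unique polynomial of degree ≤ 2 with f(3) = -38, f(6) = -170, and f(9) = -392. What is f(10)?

-486

Write f(x) = ax^2 + bx + c. Substituting each data point gives a linear system:
  9a + 3b + c = -38
  36a + 6b + c = -170
  81a + 9b + c = -392
Solving the system yields a = -5, b = 1, c = 4.
So f(x) = -5x^2 + x + 4.
Then f(10) = -486.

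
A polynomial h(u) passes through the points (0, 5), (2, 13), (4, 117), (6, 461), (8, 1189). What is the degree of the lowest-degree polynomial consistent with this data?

Forward differences of the values at u = 0, 2, 4, 6, 8:
  h  : 5  13  117  461  1189
  Δ  : 8  104  344  728
  Δ^2: 96  240  384
  Δ^3: 144  144
  Δ^4: 0
The third differences are constant (144) and nonzero, while all higher differences vanish, so the minimal degree is 3.

3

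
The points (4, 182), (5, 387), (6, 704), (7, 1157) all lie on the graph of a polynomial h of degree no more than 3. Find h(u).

h(u) = 4u^3 - 4u^2 - 3u + 2

Write h(u) = au^3 + bu^2 + cu + d. Substituting each data point gives a linear system:
  64a + 16b + 4c + d = 182
  125a + 25b + 5c + d = 387
  216a + 36b + 6c + d = 704
  343a + 49b + 7c + d = 1157
Solving the system yields a = 4, b = -4, c = -3, d = 2.
So h(u) = 4u³ - 4u² - 3u + 2.
Check: h(6) = 704. ✓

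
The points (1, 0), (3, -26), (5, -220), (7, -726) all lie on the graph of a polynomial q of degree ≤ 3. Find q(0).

Forward differences of the values at t = 1, 3, 5, 7:
  q  : 0  -26  -220  -726
  Δ  : -26  -194  -506
  Δ^2: -168  -312
  Δ^3: -144
The third differences are constant, confirming degree 3.
Interpolating (Newton forward form) and evaluating at t = 0 gives q(0) = -5.

-5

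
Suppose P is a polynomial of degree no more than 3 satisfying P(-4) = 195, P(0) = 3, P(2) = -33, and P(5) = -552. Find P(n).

Write P(n) = an^3 + bn^2 + cn + d. Substituting each data point gives a linear system:
  -64a + 16b - 4c + d = 195
  d = 3
  8a + 4b + 2c + d = -33
  125a + 25b + 5c + d = -552
Solving the system yields a = -4, b = -3, c = 4, d = 3.
So P(n) = -4n³ - 3n² + 4n + 3.
Check: P(2) = -33. ✓

P(n) = -4n^3 - 3n^2 + 4n + 3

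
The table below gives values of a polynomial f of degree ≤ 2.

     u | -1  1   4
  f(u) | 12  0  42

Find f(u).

Using the Lagrange interpolation formula with nodes -1, 1, 4:
  L_0(u) = (u - 1)(u - 4) / 10
  L_1(u) = (u + 1)(u - 4) / -6
  L_2(u) = (u + 1)(u - 1) / 15
Then f(u) = 12·L_0(u) + 0·L_1(u) + 42·L_2(u).
Expanding and collecting terms gives f(u) = 4u^2 - 6u + 2.
Check: f(-1) = 12. ✓

f(u) = 4u^2 - 6u + 2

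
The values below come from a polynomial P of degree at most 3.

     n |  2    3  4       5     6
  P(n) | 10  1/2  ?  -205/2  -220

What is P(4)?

-33

On equispaced nodes a degree-3 polynomial has vanishing fourth forward difference, so
  P(2) - 4·P(3) + 6·P(4) - 4·P(5) + P(6) = 0.
Substituting the known values and solving for P(4):
  6·P(4) = -198
  P(4) = -33.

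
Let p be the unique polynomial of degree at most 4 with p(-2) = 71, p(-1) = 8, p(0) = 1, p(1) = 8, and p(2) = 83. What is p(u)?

p(u) = 4u^4 + u^3 + 3u^2 - u + 1

Write p(u) = au^4 + bu^3 + cu^2 + du + e. Substituting each data point gives a linear system:
  16a - 8b + 4c - 2d + e = 71
  a - b + c - d + e = 8
  e = 1
  a + b + c + d + e = 8
  16a + 8b + 4c + 2d + e = 83
Solving the system yields a = 4, b = 1, c = 3, d = -1, e = 1.
So p(u) = 4u⁴ + u³ + 3u² - u + 1.
Check: p(2) = 83. ✓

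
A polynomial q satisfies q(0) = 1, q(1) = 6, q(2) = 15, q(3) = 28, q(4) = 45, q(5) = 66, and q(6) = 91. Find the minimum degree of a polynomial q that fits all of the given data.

Forward differences of the values at n = 0, 1, 2, 3, 4, 5, 6:
  q  : 1  6  15  28  45  66  91
  Δ  : 5  9  13  17  21  25
  Δ^2: 4  4  4  4  4
  Δ^3: 0  0  0  0
  Δ^4: 0  0  0
  Δ^5: 0  0
  Δ^6: 0
The second differences are constant (4) and nonzero, while all higher differences vanish, so the minimal degree is 2.

2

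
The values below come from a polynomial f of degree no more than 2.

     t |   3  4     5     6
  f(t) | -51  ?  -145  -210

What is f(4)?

-92

The 3 known points determine the degree-2 polynomial uniquely.
Write f(t) = at^2 + bt + c. Substituting each data point gives a linear system:
  9a + 3b + c = -51
  25a + 5b + c = -145
  36a + 6b + c = -210
Solving the system yields a = -6, b = 1, c = 0.
So f(t) = -6t^2 + t.
Then f(4) = -92.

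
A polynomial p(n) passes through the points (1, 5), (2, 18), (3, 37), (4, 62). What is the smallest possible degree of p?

2

Forward differences of the values at n = 1, 2, 3, 4:
  p  : 5  18  37  62
  Δ  : 13  19  25
  Δ^2: 6  6
  Δ^3: 0
The second differences are constant (6) and nonzero, while all higher differences vanish, so the minimal degree is 2.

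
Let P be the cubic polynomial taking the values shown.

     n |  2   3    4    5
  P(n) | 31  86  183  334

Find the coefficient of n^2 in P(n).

Write P(n) = an^3 + bn^2 + cn + d. Substituting each data point gives a linear system:
  8a + 4b + 2c + d = 31
  27a + 9b + 3c + d = 86
  64a + 16b + 4c + d = 183
  125a + 25b + 5c + d = 334
Solving the system yields a = 2, b = 3, c = 2, d = -1.
So P(n) = 2n^3 + 3n^2 + 2n - 1.
The coefficient of n^2 is 3.

3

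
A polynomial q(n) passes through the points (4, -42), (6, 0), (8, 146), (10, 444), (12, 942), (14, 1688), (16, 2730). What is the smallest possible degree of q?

3

Forward differences of the values at n = 4, 6, 8, 10, 12, 14, 16:
  q  : -42  0  146  444  942  1688  2730
  Δ  : 42  146  298  498  746  1042
  Δ^2: 104  152  200  248  296
  Δ^3: 48  48  48  48
  Δ^4: 0  0  0
  Δ^5: 0  0
  Δ^6: 0
The third differences are constant (48) and nonzero, while all higher differences vanish, so the minimal degree is 3.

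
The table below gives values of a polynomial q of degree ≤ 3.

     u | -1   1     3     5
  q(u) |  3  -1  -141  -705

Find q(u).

Write q(u) = au^3 + bu^2 + cu + d. Substituting each data point gives a linear system:
  -a + b - c + d = 3
  a + b + c + d = -1
  27a + 9b + 3c + d = -141
  125a + 25b + 5c + d = -705
Solving the system yields a = -6, b = 1, c = 4, d = 0.
So q(u) = -6u^3 + u^2 + 4u.
Check: q(-1) = 3. ✓

q(u) = -6u^3 + u^2 + 4u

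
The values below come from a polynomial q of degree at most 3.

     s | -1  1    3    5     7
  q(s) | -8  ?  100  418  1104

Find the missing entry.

On equispaced nodes a degree-3 polynomial has vanishing fourth forward difference, so
  q(-1) - 4·q(1) + 6·q(3) - 4·q(5) + q(7) = 0.
Substituting the known values and solving for q(1):
  -4·q(1) = -24
  q(1) = 6.

6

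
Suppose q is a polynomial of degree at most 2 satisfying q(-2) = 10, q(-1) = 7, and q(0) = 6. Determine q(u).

q(u) = u^2 + 6

Write q(u) = au^2 + bu + c. Substituting each data point gives a linear system:
  4a - 2b + c = 10
  a - b + c = 7
  c = 6
Solving the system yields a = 1, b = 0, c = 6.
So q(u) = u² + 6.
Check: q(0) = 6. ✓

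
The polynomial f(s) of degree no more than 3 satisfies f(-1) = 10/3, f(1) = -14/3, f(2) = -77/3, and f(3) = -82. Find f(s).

f(s) = -3s^3 + (1/3)s^2 - s - 1

Using the Lagrange interpolation formula with nodes -1, 1, 2, 3:
  L_0(s) = (s - 1)(s - 2)(s - 3) / -24
  L_1(s) = (s + 1)(s - 2)(s - 3) / 4
  L_2(s) = (s + 1)(s - 1)(s - 3) / -3
  L_3(s) = (s + 1)(s - 1)(s - 2) / 8
Then f(s) = 10/3·L_0(s) - 14/3·L_1(s) - 77/3·L_2(s) - 82·L_3(s).
Expanding and collecting terms gives f(s) = -3s³ + (1/3)s² - s - 1.
Check: f(-1) = 10/3. ✓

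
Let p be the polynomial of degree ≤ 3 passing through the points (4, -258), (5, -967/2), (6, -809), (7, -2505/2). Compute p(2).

-35

Forward differences of the values at x = 4, 5, 6, 7:
  p  : -258  -967/2  -809  -2505/2
  Δ  : -451/2  -651/2  -887/2
  Δ^2: -100  -118
  Δ^3: -18
The third differences are constant, confirming degree 3.
Interpolating (Newton forward form) and evaluating at x = 2 gives p(2) = -35.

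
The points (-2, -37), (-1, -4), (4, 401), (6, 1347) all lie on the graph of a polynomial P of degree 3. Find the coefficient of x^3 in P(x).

Write P(x) = ax^3 + bx^2 + cx + d. Substituting each data point gives a linear system:
  -8a + 4b - 2c + d = -37
  -a + b - c + d = -4
  64a + 16b + 4c + d = 401
  216a + 36b + 6c + d = 1347
Solving the system yields a = 6, b = 2, c = -3, d = -3.
So P(x) = 6x^3 + 2x^2 - 3x - 3.
The leading coefficient is 6.

6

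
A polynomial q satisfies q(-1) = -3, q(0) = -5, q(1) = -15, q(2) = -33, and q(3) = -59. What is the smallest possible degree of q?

2

Forward differences of the values at u = -1, 0, 1, 2, 3:
  q  : -3  -5  -15  -33  -59
  Δ  : -2  -10  -18  -26
  Δ^2: -8  -8  -8
  Δ^3: 0  0
  Δ^4: 0
The second differences are constant (-8) and nonzero, while all higher differences vanish, so the minimal degree is 2.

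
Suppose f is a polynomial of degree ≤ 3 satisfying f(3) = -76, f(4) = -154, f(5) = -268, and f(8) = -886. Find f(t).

Write f(t) = at^3 + bt^2 + ct + d. Substituting each data point gives a linear system:
  27a + 9b + 3c + d = -76
  64a + 16b + 4c + d = -154
  125a + 25b + 5c + d = -268
  512a + 64b + 8c + d = -886
Solving the system yields a = -1, b = -6, c = 1, d = 2.
So f(t) = -t^3 - 6t^2 + t + 2.
Check: f(3) = -76. ✓

f(t) = -t^3 - 6t^2 + t + 2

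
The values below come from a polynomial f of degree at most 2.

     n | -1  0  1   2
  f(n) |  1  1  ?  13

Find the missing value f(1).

5

On equispaced nodes a degree-2 polynomial has vanishing third forward difference, so
  - f(-1) + 3·f(0) - 3·f(1) + f(2) = 0.
Substituting the known values and solving for f(1):
  -3·f(1) = -15
  f(1) = 5.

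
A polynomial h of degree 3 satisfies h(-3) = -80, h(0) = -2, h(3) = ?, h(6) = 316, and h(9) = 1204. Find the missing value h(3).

The 4 known points determine the degree-3 polynomial uniquely.
Write h(t) = at^3 + bt^2 + ct + d. Substituting each data point gives a linear system:
  -27a + 9b - 3c + d = -80
  d = -2
  216a + 36b + 6c + d = 316
  729a + 81b + 9c + d = 1204
Solving the system yields a = 2, b = -3, c = -1, d = -2.
So h(t) = 2t^3 - 3t^2 - t - 2.
Then h(3) = 22.

22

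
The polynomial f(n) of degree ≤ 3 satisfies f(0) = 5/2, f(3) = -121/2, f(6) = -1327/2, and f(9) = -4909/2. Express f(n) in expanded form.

f(n) = -4n^3 + 6n^2 - 3n + 5/2

Using the Lagrange interpolation formula with nodes 0, 3, 6, 9:
  L_0(n) = (n - 3)(n - 6)(n - 9) / -162
  L_1(n) = n(n - 6)(n - 9) / 54
  L_2(n) = n(n - 3)(n - 9) / -54
  L_3(n) = n(n - 3)(n - 6) / 162
Then f(n) = 5/2·L_0(n) - 121/2·L_1(n) - 1327/2·L_2(n) - 4909/2·L_3(n).
Expanding and collecting terms gives f(n) = -4n³ + 6n² - 3n + 5/2.
Check: f(6) = -1327/2. ✓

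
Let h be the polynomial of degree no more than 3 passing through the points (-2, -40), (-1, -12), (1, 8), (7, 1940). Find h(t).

Using the Lagrange interpolation formula with nodes -2, -1, 1, 7:
  L_0(t) = (t + 1)(t - 1)(t - 7) / -27
  L_1(t) = (t + 2)(t - 1)(t - 7) / 16
  L_2(t) = (t + 2)(t + 1)(t - 7) / -36
  L_3(t) = (t + 2)(t + 1)(t - 1) / 432
Then h(t) = -40·L_0(t) - 12·L_1(t) + 8·L_2(t) + 1940·L_3(t).
Expanding and collecting terms gives h(t) = 5t³ + 4t² + 5t - 6.
Check: h(-2) = -40. ✓

h(t) = 5t^3 + 4t^2 + 5t - 6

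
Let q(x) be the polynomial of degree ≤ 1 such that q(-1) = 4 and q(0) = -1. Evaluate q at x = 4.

-21

Using the Lagrange interpolation formula with nodes -1, 0:
  L_0(x) = x / -1
  L_1(x) = (x + 1) / 1
Then q(x) = 4·L_0(x) - 1·L_1(x).
Expanding and collecting terms gives q(x) = -5x - 1.
Evaluating at x = 4: q(4) = -21.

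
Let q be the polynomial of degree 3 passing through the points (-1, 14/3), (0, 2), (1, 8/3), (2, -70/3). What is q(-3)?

140

Forward differences of the values at s = -1, 0, 1, 2:
  q  : 14/3  2  8/3  -70/3
  Δ  : -8/3  2/3  -26
  Δ^2: 10/3  -80/3
  Δ^3: -30
The third differences are constant, confirming degree 3.
Interpolating (Newton forward form) and evaluating at s = -3 gives q(-3) = 140.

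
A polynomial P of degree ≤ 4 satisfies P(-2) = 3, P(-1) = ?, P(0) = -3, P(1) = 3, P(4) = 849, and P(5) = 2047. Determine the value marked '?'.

The 5 known points determine the degree-4 polynomial uniquely.
Write P(n) = an^4 + bn^3 + cn^2 + dn + e. Substituting each data point gives a linear system:
  16a - 8b + 4c - 2d + e = 3
  e = -3
  a + b + c + d + e = 3
  256a + 64b + 16c + 4d + e = 849
  625a + 125b + 25c + 5d + e = 2047
Solving the system yields a = 3, b = 2, c = -4, d = 5, e = -3.
So P(n) = 3n^4 + 2n^3 - 4n^2 + 5n - 3.
Then P(-1) = -11.

-11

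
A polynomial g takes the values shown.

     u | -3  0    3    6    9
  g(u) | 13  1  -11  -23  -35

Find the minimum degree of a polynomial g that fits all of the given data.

1

Forward differences of the values at u = -3, 0, 3, 6, 9:
  g  : 13  1  -11  -23  -35
  Δ  : -12  -12  -12  -12
  Δ^2: 0  0  0
  Δ^3: 0  0
  Δ^4: 0
The first differences are constant (-12) and nonzero, while all higher differences vanish, so the minimal degree is 1.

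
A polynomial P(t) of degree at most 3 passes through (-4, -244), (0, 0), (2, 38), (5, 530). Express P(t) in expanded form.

P(t) = 4t^3 + t^2 + t

Write P(t) = at^3 + bt^2 + ct + d. Substituting each data point gives a linear system:
  -64a + 16b - 4c + d = -244
  d = 0
  8a + 4b + 2c + d = 38
  125a + 25b + 5c + d = 530
Solving the system yields a = 4, b = 1, c = 1, d = 0.
So P(t) = 4t^3 + t^2 + t.
Check: P(-4) = -244. ✓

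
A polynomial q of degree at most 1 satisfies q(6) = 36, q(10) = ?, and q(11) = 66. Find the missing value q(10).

60

The 2 known points determine the degree-1 polynomial uniquely.
Write q(t) = at + b. Substituting each data point gives a linear system:
  6a + b = 36
  11a + b = 66
Solving the system yields a = 6, b = 0.
So q(t) = 6t.
Then q(10) = 60.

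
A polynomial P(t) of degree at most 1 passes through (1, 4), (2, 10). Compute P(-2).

Write P(t) = at + b. Substituting each data point gives a linear system:
  a + b = 4
  2a + b = 10
Solving the system yields a = 6, b = -2.
So P(t) = 6t - 2.
Then P(-2) = -14.

-14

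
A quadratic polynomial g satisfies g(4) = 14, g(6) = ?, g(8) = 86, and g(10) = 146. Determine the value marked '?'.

42

The 3 known points determine the degree-2 polynomial uniquely.
Write g(s) = as^2 + bs + c. Substituting each data point gives a linear system:
  16a + 4b + c = 14
  64a + 8b + c = 86
  100a + 10b + c = 146
Solving the system yields a = 2, b = -6, c = 6.
So g(s) = 2s^2 - 6s + 6.
Then g(6) = 42.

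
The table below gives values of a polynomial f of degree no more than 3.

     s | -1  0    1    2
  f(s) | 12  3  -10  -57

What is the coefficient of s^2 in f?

Write f(s) = as^3 + bs^2 + cs + d. Substituting each data point gives a linear system:
  -a + b - c + d = 12
  d = 3
  a + b + c + d = -10
  8a + 4b + 2c + d = -57
Solving the system yields a = -5, b = -2, c = -6, d = 3.
So f(s) = -5s³ - 2s² - 6s + 3.
The coefficient of s^2 is -2.

-2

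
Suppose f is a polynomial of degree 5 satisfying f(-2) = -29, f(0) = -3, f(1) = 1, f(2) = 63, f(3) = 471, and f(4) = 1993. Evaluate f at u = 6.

Write f(u) = au^5 + bu^4 + cu^3 + du^2 + eu + k. Substituting each data point gives a linear system:
  -32a + 16b - 8c + 4d - 2e + k = -29
  k = -3
  a + b + c + d + e + k = 1
  32a + 16b + 8c + 4d + 2e + k = 63
  243a + 81b + 27c + 9d + 3e + k = 471
  1024a + 256b + 64c + 16d + 4e + k = 1993
Solving the system yields a = 2, b = 0, c = -2, d = 5, e = -1, k = -3.
So f(u) = 2u⁵ - 2u³ + 5u² - u - 3.
Then f(6) = 15291.

15291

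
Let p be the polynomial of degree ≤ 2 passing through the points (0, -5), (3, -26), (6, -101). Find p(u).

p(u) = -3u^2 + 2u - 5

Write p(u) = au^2 + bu + c. Substituting each data point gives a linear system:
  c = -5
  9a + 3b + c = -26
  36a + 6b + c = -101
Solving the system yields a = -3, b = 2, c = -5.
So p(u) = -3u^2 + 2u - 5.
Check: p(0) = -5. ✓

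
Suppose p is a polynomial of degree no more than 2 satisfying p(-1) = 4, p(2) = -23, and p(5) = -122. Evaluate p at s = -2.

-3

Forward differences of the values at s = -1, 2, 5:
  p  : 4  -23  -122
  Δ  : -27  -99
  Δ^2: -72
The second differences are constant, confirming degree 2.
Interpolating (Newton forward form) and evaluating at s = -2 gives p(-2) = -3.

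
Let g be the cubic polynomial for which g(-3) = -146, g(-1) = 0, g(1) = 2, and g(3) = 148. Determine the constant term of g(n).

Write g(n) = an^3 + bn^2 + cn + d. Substituting each data point gives a linear system:
  -27a + 9b - 3c + d = -146
  -a + b - c + d = 0
  a + b + c + d = 2
  27a + 9b + 3c + d = 148
Solving the system yields a = 6, b = 0, c = -5, d = 1.
So g(n) = 6n^3 - 5n + 1.
The constant term is 1.

1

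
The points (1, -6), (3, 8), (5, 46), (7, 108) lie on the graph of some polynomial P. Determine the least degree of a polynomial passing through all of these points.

2

Forward differences of the values at n = 1, 3, 5, 7:
  P  : -6  8  46  108
  Δ  : 14  38  62
  Δ^2: 24  24
  Δ^3: 0
The second differences are constant (24) and nonzero, while all higher differences vanish, so the minimal degree is 2.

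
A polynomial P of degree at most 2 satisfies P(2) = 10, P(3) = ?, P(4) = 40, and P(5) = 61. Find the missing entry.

The 3 known points determine the degree-2 polynomial uniquely.
Write P(n) = an^2 + bn + c. Substituting each data point gives a linear system:
  4a + 2b + c = 10
  16a + 4b + c = 40
  25a + 5b + c = 61
Solving the system yields a = 2, b = 3, c = -4.
So P(n) = 2n^2 + 3n - 4.
Then P(3) = 23.

23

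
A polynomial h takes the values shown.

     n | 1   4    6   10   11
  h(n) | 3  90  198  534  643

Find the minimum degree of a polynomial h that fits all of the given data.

2

Divided differences on the nodes 1, 4, 6, 10, 11:
  order 0: 3  90  198  534  643
  order 1: 29  54  84  109
  order 2: 5  5  5
  order 3: 0  0
  order 4: 0
The order-2 divided differences are all 5 (nonzero) and every higher order vanishes, so the data lies on a polynomial of degree exactly 2.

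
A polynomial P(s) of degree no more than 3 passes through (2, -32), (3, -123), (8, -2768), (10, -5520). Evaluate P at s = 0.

Write P(s) = as^3 + bs^2 + cs + d. Substituting each data point gives a linear system:
  8a + 4b + 2c + d = -32
  27a + 9b + 3c + d = -123
  512a + 64b + 8c + d = -2768
  1000a + 100b + 10c + d = -5520
Solving the system yields a = -6, b = 5, c = -2, d = 0.
So P(s) = -6s^3 + 5s^2 - 2s.
Then P(0) = 0.

0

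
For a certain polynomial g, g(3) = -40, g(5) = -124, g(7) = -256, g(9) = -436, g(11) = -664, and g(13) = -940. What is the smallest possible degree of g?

Forward differences of the values at t = 3, 5, 7, 9, 11, 13:
  g  : -40  -124  -256  -436  -664  -940
  Δ  : -84  -132  -180  -228  -276
  Δ^2: -48  -48  -48  -48
  Δ^3: 0  0  0
  Δ^4: 0  0
  Δ^5: 0
The second differences are constant (-48) and nonzero, while all higher differences vanish, so the minimal degree is 2.

2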